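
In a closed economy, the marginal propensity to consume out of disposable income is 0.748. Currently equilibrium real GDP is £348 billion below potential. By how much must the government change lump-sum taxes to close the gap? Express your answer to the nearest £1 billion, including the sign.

−£117 billion

Spending multiplier = 1/(1 − MPC) = 1/(1 − 0.748) = 1/0.252 ≈ 3.968.
Tax multiplier = −c·k = −0.748/0.252 ≈ −2.968. Need ΔY = +£348 billion, so ΔT = ΔY/(−c·k) = −(+£348 billion) × 0.252 / 0.748 ≈ −£117 billion.
The government should cut lump-sum taxes by £117 billion.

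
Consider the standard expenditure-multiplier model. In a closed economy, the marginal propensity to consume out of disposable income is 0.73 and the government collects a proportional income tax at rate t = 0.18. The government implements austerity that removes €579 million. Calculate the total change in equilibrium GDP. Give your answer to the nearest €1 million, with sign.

−€1,442 million

Spending multiplier = 1/(1 − c(1−t)) = 1/(1 − 0.73×0.82) = 1/0.4014 ≈ 2.491.
ΔY = k × ΔG = (−€579 million) / 0.4014 ≈ −€1,442 million.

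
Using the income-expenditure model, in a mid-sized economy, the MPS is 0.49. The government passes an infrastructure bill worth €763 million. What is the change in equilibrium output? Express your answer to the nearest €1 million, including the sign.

+€1,557 million

MPC = 1 − MPS = 1 − 0.49 = 0.51.
Government-spending multiplier = 1/(1 − MPC) = 1/(1 − 0.51) = 1/0.49 ≈ 2.041.
ΔY = k × ΔG = (+€763 million) / 0.49 ≈ +€1,557 million.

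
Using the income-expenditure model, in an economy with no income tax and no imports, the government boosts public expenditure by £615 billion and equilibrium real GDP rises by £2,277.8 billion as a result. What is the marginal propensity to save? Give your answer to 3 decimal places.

Implied spending multiplier k = ΔY/ΔG = 2,277.8/615 ≈ 3.7037.
Since k = 1/(1 − MPC), MPC = 1 − 1/k = 1 − ΔG/ΔY = 1 − 615/2,277.8 ≈ 0.730.
MPS = 1 − MPC = 0.270.

0.270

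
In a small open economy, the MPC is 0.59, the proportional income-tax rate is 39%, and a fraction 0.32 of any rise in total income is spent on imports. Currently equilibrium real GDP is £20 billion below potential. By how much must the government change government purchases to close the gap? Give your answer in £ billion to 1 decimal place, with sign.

+£19.2 billion

Spending multiplier = 1/(1 − c(1−t) + m) = 1/(1 − 0.59×0.61 + 0.32) = 1/0.9601 ≈ 1.042.
Need ΔY = +£20 billion, so ΔG = ΔY/k = (+£20 billion) × 0.9601 ≈ +£19.2 billion.
The government should increase government purchases by £19.2 billion.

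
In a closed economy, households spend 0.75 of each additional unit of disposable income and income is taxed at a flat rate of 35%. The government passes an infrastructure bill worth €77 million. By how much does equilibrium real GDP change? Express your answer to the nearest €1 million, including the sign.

Expenditure multiplier = 1/(1 − c(1−t)) = 1/(1 − 0.75×0.65) = 1/0.5125 ≈ 1.951.
ΔY = k × ΔG = (+€77 million) / 0.5125 ≈ +€150 million.

+€150 million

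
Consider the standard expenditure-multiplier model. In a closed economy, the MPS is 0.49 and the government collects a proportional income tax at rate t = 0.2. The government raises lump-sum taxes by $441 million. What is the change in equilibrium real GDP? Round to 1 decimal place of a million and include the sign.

−$379.9 million

MPC = 1 − MPS = 1 − 0.49 = 0.51.
A lump-sum tax change of +$441 million shifts disposable income by −$441 million; first-round consumption changes by −c × ΔT = −0.51 × (+$441 million) = −$224.91 million.
Expenditure multiplier = 1/(1 − c(1−t)) = 1/(1 − 0.51×0.8) = 1/0.592 ≈ 1.689.
The tax multiplier is −c × k ≈ −0.861, so ΔY = k × (−c·ΔT) = (−$224.91 million) / 0.592 ≈ −$379.9 million.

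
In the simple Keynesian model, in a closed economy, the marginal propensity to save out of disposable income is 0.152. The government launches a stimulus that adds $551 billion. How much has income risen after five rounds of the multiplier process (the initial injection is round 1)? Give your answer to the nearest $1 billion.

$2,035 billion

MPC = 1 − MPS = 1 − 0.152 = 0.848.
Round 1 adds ΔG = $551 billion; each later round is MPC = 0.848 times the previous.
After 5 rounds: 551 + 467.248 + 396.226304 + 335.999905792 + 284.927920111616 = ΔG·(1 − c^5)/(1 − c) = 551 × (1 − 0.438509757267968)/0.152 ≈ $2,035 billion.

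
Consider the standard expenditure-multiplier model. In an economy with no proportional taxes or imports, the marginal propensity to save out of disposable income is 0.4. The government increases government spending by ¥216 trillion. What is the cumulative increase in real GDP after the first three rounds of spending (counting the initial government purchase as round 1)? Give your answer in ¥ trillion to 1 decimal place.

¥423.4 trillion

MPC = 1 − MPS = 1 − 0.4 = 0.6.
Round 1 adds ΔG = ¥216 trillion; each later round is MPC = 0.6 times the previous.
After 3 rounds: 216 + 129.6 + 77.76 = ΔG·(1 − c^3)/(1 − c) = 216 × (1 − 0.216)/0.4 ≈ ¥423.4 trillion.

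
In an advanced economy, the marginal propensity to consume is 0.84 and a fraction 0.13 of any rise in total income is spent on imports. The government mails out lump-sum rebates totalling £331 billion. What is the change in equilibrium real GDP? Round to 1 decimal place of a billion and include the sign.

+£958.8 billion

A lump-sum tax change of −£331 billion shifts disposable income by +£331 billion; first-round consumption changes by −c × ΔT = −0.84 × (−£331 billion) = +£278.04 billion.
Expenditure multiplier = 1/(1 − c + m) = 1/(1 − 0.84 + 0.13) = 1/0.29 ≈ 3.448.
The tax multiplier is −c × k ≈ −2.897, so ΔY = k × (−c·ΔT) = (+£278.04 billion) / 0.29 ≈ +£958.8 billion.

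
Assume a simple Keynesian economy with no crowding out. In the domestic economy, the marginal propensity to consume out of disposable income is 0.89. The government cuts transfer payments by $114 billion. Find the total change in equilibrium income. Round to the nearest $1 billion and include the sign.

−$922 billion

The transfer change shifts disposable income by −$114 billion, so first-round consumption changes by c·ΔTR = 0.89 × (−$114 billion) = −$101.46 billion.
Expenditure multiplier = 1/(1 − MPC) = 1/(1 − 0.89) = 1/0.11 ≈ 9.091.
The transfer multiplier is c × k ≈ 8.091, so ΔY = k × (c·ΔTR) = (−$101.46 billion) / 0.11 ≈ −$922 billion.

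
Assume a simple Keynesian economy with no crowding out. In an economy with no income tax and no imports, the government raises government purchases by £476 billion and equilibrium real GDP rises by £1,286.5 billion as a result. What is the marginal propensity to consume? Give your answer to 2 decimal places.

0.63

Implied spending multiplier k = ΔY/ΔG = 1,286.5/476 ≈ 2.7027.
Since k = 1/(1 − MPC), MPC = 1 − 1/k = 1 − ΔG/ΔY = 1 − 476/1,286.5 ≈ 0.63.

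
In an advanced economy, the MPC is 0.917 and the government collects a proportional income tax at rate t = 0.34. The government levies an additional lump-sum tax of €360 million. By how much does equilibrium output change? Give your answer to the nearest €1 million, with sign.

−€836 million

A lump-sum tax change of +€360 million shifts disposable income by −€360 million; first-round consumption changes by −c × ΔT = −0.917 × (+€360 million) = −€330.12 million.
Expenditure multiplier = 1/(1 − c(1−t)) = 1/(1 − 0.917×0.66) = 1/0.39478 ≈ 2.533.
The tax multiplier is −c × k ≈ −2.323, so ΔY = k × (−c·ΔT) = (−€330.12 million) / 0.39478 ≈ −€836 million.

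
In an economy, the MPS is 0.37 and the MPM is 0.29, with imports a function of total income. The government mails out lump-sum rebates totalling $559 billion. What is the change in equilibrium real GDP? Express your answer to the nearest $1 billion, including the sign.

MPC = 1 − MPS = 1 − 0.37 = 0.63.
A lump-sum tax change of −$559 billion shifts disposable income by +$559 billion; first-round consumption changes by −c × ΔT = −0.63 × (−$559 billion) = +$352.17 billion.
Expenditure multiplier = 1/(1 − c + m) = 1/(1 − 0.63 + 0.29) = 1/0.66 ≈ 1.515.
The tax multiplier is −c × k ≈ −0.955, so ΔY = k × (−c·ΔT) = (+$352.17 billion) / 0.66 ≈ +$534 billion.

+$534 billion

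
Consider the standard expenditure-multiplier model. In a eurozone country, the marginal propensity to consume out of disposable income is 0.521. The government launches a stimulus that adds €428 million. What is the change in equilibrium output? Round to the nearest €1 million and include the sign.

+€894 million

Spending multiplier = 1/(1 − MPC) = 1/(1 − 0.521) = 1/0.479 ≈ 2.088.
ΔY = k × ΔG = (+€428 million) / 0.479 ≈ +€894 million.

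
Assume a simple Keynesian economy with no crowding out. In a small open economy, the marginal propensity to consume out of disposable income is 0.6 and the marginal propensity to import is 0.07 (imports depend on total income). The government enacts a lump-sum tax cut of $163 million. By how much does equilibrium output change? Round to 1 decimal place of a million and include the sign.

A lump-sum tax change of −$163 million shifts disposable income by +$163 million; first-round consumption changes by −c × ΔT = −0.6 × (−$163 million) = +$97.8 million.
Expenditure multiplier = 1/(1 − c + m) = 1/(1 − 0.6 + 0.07) = 1/0.47 ≈ 2.128.
The tax multiplier is −c × k ≈ −1.277, so ΔY = k × (−c·ΔT) = (+$97.8 million) / 0.47 ≈ +$208.1 million.

+$208.1 million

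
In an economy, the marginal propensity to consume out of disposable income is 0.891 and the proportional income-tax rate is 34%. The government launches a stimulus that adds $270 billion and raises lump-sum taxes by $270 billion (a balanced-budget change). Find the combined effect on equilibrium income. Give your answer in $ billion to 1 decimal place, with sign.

Expenditure multiplier = 1/(1 − c(1−t)) = 1/(1 − 0.891×0.66) = 1/0.41194 ≈ 2.428.
ΔG contributes k·ΔG = (+$270 billion) / 0.41194 ≈ +$655.4 billion.
ΔT of +$270 billion changes first-round spending by −c·ΔT = −$240.57 billion, contributing k·(−c·ΔT) = (−$240.57 billion) / 0.41194 ≈ −$584 billion.
Net ΔY = k(ΔG − c·ΔT) = (+$29.43 billion) / 0.41194 ≈ +$71.4 billion.

+$71.4 billion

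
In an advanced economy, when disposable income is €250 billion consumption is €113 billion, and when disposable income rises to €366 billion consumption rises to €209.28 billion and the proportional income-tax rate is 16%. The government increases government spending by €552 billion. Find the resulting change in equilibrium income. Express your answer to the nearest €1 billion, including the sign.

+€1,823 billion

MPC = ΔC/ΔYd = (209.28 − 113)/(366 − 250) = 96.28/116 = 0.83.
Spending multiplier = 1/(1 − c(1−t)) = 1/(1 − 0.83×0.84) = 1/0.3028 ≈ 3.303.
ΔY = k × ΔG = (+€552 billion) / 0.3028 ≈ +€1,823 billion.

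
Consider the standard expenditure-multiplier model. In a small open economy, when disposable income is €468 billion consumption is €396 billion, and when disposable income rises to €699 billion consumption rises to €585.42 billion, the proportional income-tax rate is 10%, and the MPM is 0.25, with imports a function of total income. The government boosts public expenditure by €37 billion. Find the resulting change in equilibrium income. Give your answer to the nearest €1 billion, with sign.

+€72 billion

MPC = ΔC/ΔYd = (585.42 − 396)/(699 − 468) = 189.42/231 = 0.82.
Government-spending multiplier = 1/(1 − c(1−t) + m) = 1/(1 − 0.82×0.9 + 0.25) = 1/0.512 ≈ 1.953.
ΔY = k × ΔG = (+€37 billion) / 0.512 ≈ +€72 billion.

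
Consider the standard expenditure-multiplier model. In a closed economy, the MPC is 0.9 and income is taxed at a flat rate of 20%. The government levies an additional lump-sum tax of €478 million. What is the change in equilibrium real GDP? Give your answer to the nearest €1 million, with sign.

A lump-sum tax change of +€478 million shifts disposable income by −€478 million; first-round consumption changes by −c × ΔT = −0.9 × (+€478 million) = −€430.2 million.
Expenditure multiplier = 1/(1 − c(1−t)) = 1/(1 − 0.9×0.8) = 1/0.28 ≈ 3.571.
The tax multiplier is −c × k ≈ −3.214, so ΔY = k × (−c·ΔT) = (−€430.2 million) / 0.28 ≈ −€1,536 million.

−€1,536 million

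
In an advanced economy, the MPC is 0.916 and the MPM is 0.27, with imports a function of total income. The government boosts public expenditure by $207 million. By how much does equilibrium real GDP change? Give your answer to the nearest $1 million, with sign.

Expenditure multiplier = 1/(1 − c + m) = 1/(1 − 0.916 + 0.27) = 1/0.354 ≈ 2.825.
ΔY = k × ΔG = (+$207 million) / 0.354 ≈ +$585 million.

+$585 million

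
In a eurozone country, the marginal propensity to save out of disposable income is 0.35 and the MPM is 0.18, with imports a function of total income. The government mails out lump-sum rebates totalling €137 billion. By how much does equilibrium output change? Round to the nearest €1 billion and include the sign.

MPC = 1 − MPS = 1 − 0.35 = 0.65.
A lump-sum tax change of −€137 billion shifts disposable income by +€137 billion; first-round consumption changes by −c × ΔT = −0.65 × (−€137 billion) = +€89.05 billion.
Expenditure multiplier = 1/(1 − c + m) = 1/(1 − 0.65 + 0.18) = 1/0.53 ≈ 1.887.
The tax multiplier is −c × k ≈ −1.226, so ΔY = k × (−c·ΔT) = (+€89.05 billion) / 0.53 ≈ +€168 billion.

+€168 billion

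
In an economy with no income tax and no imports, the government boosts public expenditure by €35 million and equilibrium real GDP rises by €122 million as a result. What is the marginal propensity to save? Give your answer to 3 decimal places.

0.287

Implied spending multiplier k = ΔY/ΔG = 122/35 ≈ 3.4857.
Since k = 1/(1 − MPC), MPC = 1 − 1/k = 1 − ΔG/ΔY = 1 − 35/122 ≈ 0.713.
MPS = 1 − MPC = 0.287.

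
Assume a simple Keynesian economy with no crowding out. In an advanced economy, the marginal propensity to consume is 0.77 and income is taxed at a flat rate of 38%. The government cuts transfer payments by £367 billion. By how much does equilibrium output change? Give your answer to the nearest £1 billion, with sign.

The transfer change shifts disposable income by −£367 billion, so first-round consumption changes by c·ΔTR = 0.77 × (−£367 billion) = −£282.59 billion.
Expenditure multiplier = 1/(1 − c(1−t)) = 1/(1 − 0.77×0.62) = 1/0.5226 ≈ 1.914.
The transfer multiplier is c × k ≈ 1.473, so ΔY = k × (c·ΔTR) = (−£282.59 billion) / 0.5226 ≈ −£541 billion.

−£541 billion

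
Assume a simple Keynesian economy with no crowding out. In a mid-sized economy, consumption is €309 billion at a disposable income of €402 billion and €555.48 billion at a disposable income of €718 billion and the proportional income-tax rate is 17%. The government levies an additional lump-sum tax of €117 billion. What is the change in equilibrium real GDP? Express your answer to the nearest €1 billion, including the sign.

MPC = ΔC/ΔYd = (555.48 − 309)/(718 − 402) = 246.48/316 = 0.78.
A lump-sum tax change of +€117 billion shifts disposable income by −€117 billion; first-round consumption changes by −c × ΔT = −0.78 × (+€117 billion) = −€91.26 billion.
Expenditure multiplier = 1/(1 − c(1−t)) = 1/(1 − 0.78×0.83) = 1/0.3526 ≈ 2.836.
The tax multiplier is −c × k ≈ −2.212, so ΔY = k × (−c·ΔT) = (−€91.26 billion) / 0.3526 ≈ −€259 billion.

−€259 billion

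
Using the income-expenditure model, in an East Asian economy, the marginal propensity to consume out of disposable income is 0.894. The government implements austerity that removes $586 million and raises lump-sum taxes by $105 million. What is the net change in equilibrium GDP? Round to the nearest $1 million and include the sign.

−$6,414 million

Expenditure multiplier = 1/(1 − MPC) = 1/(1 − 0.894) = 1/0.106 ≈ 9.434.
ΔG contributes k·ΔG = (−$586 million) / 0.106 ≈ −$5,528.3 million.
ΔT of +$105 million changes first-round spending by −c·ΔT = −$93.87 million, contributing k·(−c·ΔT) = (−$93.87 million) / 0.106 ≈ −$885.6 million.
Net ΔY = k(ΔG − c·ΔT) = (−$679.87 million) / 0.106 ≈ −$6,414 million.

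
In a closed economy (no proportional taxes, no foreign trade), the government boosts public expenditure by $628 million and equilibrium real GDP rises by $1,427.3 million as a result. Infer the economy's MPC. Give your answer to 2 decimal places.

Implied spending multiplier k = ΔY/ΔG = 1,427.3/628 ≈ 2.2728.
Since k = 1/(1 − MPC), MPC = 1 − 1/k = 1 − ΔG/ΔY = 1 − 628/1,427.3 ≈ 0.56.

0.56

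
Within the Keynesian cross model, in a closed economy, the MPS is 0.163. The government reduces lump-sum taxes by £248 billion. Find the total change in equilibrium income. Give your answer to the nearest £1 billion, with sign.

+£1,273 billion

MPC = 1 − MPS = 1 − 0.163 = 0.837.
A lump-sum tax change of −£248 billion shifts disposable income by +£248 billion; first-round consumption changes by −c × ΔT = −0.837 × (−£248 billion) = +£207.576 billion.
Expenditure multiplier = 1/(1 − MPC) = 1/(1 − 0.837) = 1/0.163 ≈ 6.135.
The tax multiplier is −c × k ≈ −5.135, so ΔY = k × (−c·ΔT) = (+£207.576 billion) / 0.163 ≈ +£1,273 billion.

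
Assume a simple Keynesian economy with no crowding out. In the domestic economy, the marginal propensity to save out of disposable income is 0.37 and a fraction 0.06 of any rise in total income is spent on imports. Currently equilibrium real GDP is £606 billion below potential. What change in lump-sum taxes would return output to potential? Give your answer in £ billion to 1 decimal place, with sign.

MPC = 1 − MPS = 1 − 0.37 = 0.63.
Spending multiplier = 1/(1 − c + m) = 1/(1 − 0.63 + 0.06) = 1/0.43 ≈ 2.326.
Tax multiplier = −c·k = −0.63/0.43 ≈ −1.465. Need ΔY = +£606 billion, so ΔT = ΔY/(−c·k) = −(+£606 billion) × 0.43 / 0.63 ≈ −£413.6 billion.
The government should cut lump-sum taxes by £413.6 billion.

−£413.6 billion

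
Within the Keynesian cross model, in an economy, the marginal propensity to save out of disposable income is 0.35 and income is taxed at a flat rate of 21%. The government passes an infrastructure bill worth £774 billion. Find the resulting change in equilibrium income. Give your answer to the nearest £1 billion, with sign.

+£1,591 billion

MPC = 1 − MPS = 1 − 0.35 = 0.65.
Spending multiplier = 1/(1 − c(1−t)) = 1/(1 − 0.65×0.79) = 1/0.4865 ≈ 2.055.
ΔY = k × ΔG = (+£774 billion) / 0.4865 ≈ +£1,591 billion.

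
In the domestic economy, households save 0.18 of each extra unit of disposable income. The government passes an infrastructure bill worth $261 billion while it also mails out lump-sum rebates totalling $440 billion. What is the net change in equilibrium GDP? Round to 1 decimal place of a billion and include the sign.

+$3,454.4 billion

MPC = 1 − MPS = 1 − 0.18 = 0.82.
Expenditure multiplier = 1/(1 − MPC) = 1/(1 − 0.82) = 1/0.18 ≈ 5.556.
ΔG contributes k·ΔG = (+$261 billion) / 0.18 = +$1,450 billion.
ΔT of −$440 billion changes first-round spending by −c·ΔT = +$360.8 billion, contributing k·(−c·ΔT) = (+$360.8 billion) / 0.18 ≈ +$2,004.4 billion.
Net ΔY = k(ΔG − c·ΔT) = (+$621.8 billion) / 0.18 ≈ +$3,454.4 billion.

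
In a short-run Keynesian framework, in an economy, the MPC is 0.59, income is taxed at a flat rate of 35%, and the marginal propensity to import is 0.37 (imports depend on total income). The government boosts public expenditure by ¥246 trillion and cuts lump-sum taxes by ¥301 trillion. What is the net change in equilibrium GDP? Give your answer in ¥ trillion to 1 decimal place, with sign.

Expenditure multiplier = 1/(1 − c(1−t) + m) = 1/(1 − 0.59×0.65 + 0.37) = 1/0.9865 ≈ 1.014.
ΔG contributes k·ΔG = (+¥246 trillion) / 0.9865 ≈ +¥249.4 trillion.
ΔT of −¥301 trillion changes first-round spending by −c·ΔT = +¥177.59 trillion, contributing k·(−c·ΔT) = (+¥177.59 trillion) / 0.9865 ≈ +¥180 trillion.
Net ΔY = k(ΔG − c·ΔT) = (+¥423.59 trillion) / 0.9865 ≈ +¥429.4 trillion.

+¥429.4 trillion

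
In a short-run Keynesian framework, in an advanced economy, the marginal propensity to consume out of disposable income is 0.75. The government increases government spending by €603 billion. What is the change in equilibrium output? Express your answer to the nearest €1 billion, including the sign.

Spending multiplier = 1/(1 − MPC) = 1/(1 − 0.75) = 1/0.25 = 4.
ΔY = k × ΔG = (+€603 billion) / 0.25 = +€2,412 billion.

+€2,412 billion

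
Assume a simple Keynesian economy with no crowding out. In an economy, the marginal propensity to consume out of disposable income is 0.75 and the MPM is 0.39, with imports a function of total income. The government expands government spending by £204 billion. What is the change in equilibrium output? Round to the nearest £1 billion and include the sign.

+£319 billion

Expenditure multiplier = 1/(1 − c + m) = 1/(1 − 0.75 + 0.39) = 1/0.64 ≈ 1.563.
ΔY = k × ΔG = (+£204 billion) / 0.64 ≈ +£319 billion.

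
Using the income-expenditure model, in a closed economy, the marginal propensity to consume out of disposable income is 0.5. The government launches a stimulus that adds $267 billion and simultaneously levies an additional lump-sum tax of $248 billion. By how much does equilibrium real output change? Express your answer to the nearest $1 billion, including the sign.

+$286 billion

Expenditure multiplier = 1/(1 − MPC) = 1/(1 − 0.5) = 1/0.5 = 2.
ΔG contributes k·ΔG = (+$267 billion) / 0.5 = +$534 billion.
ΔT of +$248 billion changes first-round spending by −c·ΔT = −$124 billion, contributing k·(−c·ΔT) = (−$124 billion) / 0.5 = −$248 billion.
Net ΔY = k(ΔG − c·ΔT) = (+$143 billion) / 0.5 = +$286 billion.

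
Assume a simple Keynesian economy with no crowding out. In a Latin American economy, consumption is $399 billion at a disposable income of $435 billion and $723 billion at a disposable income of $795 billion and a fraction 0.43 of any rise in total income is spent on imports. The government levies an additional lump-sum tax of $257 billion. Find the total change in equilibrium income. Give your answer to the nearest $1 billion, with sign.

−$436 billion

MPC = ΔC/ΔYd = (723 − 399)/(795 − 435) = 324/360 = 0.9.
A lump-sum tax change of +$257 billion shifts disposable income by −$257 billion; first-round consumption changes by −c × ΔT = −0.9 × (+$257 billion) = −$231.3 billion.
Expenditure multiplier = 1/(1 − c + m) = 1/(1 − 0.9 + 0.43) = 1/0.53 ≈ 1.887.
The tax multiplier is −c × k ≈ −1.698, so ΔY = k × (−c·ΔT) = (−$231.3 billion) / 0.53 ≈ −$436 billion.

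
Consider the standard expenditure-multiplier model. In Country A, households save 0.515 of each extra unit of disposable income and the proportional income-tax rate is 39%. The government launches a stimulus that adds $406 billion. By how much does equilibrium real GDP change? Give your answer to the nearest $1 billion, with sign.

+$577 billion

MPC = 1 − MPS = 1 − 0.515 = 0.485.
Expenditure multiplier = 1/(1 − c(1−t)) = 1/(1 − 0.485×0.61) = 1/0.70415 ≈ 1.42.
ΔY = k × ΔG = (+$406 billion) / 0.70415 ≈ +$577 billion.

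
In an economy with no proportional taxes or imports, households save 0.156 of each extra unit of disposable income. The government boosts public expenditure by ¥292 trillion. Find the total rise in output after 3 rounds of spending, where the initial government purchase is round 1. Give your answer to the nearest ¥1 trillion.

¥746 trillion

MPC = 1 − MPS = 1 − 0.156 = 0.844.
Round 1 adds ΔG = ¥292 trillion; each later round is MPC = 0.844 times the previous.
After 3 rounds: 292 + 246.448 + 208.002112 = ΔG·(1 − c^3)/(1 − c) = 292 × (1 − 0.601211584)/0.156 ≈ ¥746 trillion.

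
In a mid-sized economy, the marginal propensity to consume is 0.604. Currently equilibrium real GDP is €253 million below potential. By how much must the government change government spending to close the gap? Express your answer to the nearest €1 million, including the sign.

+€100 million

Spending multiplier = 1/(1 − MPC) = 1/(1 − 0.604) = 1/0.396 ≈ 2.525.
Need ΔY = +€253 million, so ΔG = ΔY/k = (+€253 million) × 0.396 ≈ +€100 million.
The government should increase government spending by €100 million.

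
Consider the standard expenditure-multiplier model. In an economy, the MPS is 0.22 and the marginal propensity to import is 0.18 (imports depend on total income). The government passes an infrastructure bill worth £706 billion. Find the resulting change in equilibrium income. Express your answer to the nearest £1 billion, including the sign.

+£1,765 billion

MPC = 1 − MPS = 1 − 0.22 = 0.78.
Government-spending multiplier = 1/(1 − c + m) = 1/(1 − 0.78 + 0.18) = 1/0.4 = 2.5.
ΔY = k × ΔG = (+£706 billion) / 0.4 = +£1,765 billion.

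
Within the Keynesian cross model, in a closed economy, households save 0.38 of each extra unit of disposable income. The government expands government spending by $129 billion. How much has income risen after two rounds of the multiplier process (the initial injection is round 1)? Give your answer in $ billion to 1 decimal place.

$209.0 billion

MPC = 1 − MPS = 1 − 0.38 = 0.62.
Round 1 adds ΔG = $129 billion; each later round is MPC = 0.62 times the previous.
After 2 rounds: 129 + 79.98 = ΔG·(1 − c^2)/(1 − c) = 129 × (1 − 0.3844)/0.38 ≈ $209 billion.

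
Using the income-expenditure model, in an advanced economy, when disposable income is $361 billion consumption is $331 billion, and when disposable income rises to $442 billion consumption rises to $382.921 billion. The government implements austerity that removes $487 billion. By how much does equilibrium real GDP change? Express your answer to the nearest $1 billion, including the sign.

MPC = ΔC/ΔYd = (382.921 − 331)/(442 − 361) = 51.921/81 = 0.641.
Spending multiplier = 1/(1 − MPC) = 1/(1 − 0.641) = 1/0.359 ≈ 2.786.
ΔY = k × ΔG = (−$487 billion) / 0.359 ≈ −$1,357 billion.

−$1,357 billion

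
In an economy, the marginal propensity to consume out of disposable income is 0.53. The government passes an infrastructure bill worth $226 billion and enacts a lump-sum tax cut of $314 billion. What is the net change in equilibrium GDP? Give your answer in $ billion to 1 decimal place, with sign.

Expenditure multiplier = 1/(1 − MPC) = 1/(1 − 0.53) = 1/0.47 ≈ 2.128.
ΔG contributes k·ΔG = (+$226 billion) / 0.47 ≈ +$480.9 billion.
ΔT of −$314 billion changes first-round spending by −c·ΔT = +$166.42 billion, contributing k·(−c·ΔT) = (+$166.42 billion) / 0.47 ≈ +$354.1 billion.
Net ΔY = k(ΔG − c·ΔT) = (+$392.42 billion) / 0.47 ≈ +$834.9 billion.

+$834.9 billion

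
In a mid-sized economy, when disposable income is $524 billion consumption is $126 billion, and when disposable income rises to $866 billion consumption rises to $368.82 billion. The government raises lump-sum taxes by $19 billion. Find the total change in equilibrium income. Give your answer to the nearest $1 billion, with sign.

−$47 billion

MPC = ΔC/ΔYd = (368.82 − 126)/(866 − 524) = 242.82/342 = 0.71.
A lump-sum tax change of +$19 billion shifts disposable income by −$19 billion; first-round consumption changes by −c × ΔT = −0.71 × (+$19 billion) = −$13.49 billion.
Expenditure multiplier = 1/(1 − MPC) = 1/(1 − 0.71) = 1/0.29 ≈ 3.448.
The tax multiplier is −c × k ≈ −2.448, so ΔY = k × (−c·ΔT) = (−$13.49 billion) / 0.29 ≈ −$47 billion.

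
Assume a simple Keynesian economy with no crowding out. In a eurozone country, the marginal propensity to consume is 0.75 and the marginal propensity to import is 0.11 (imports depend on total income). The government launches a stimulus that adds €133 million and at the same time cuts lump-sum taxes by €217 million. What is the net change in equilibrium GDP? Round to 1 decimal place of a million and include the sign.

+€821.5 million

Expenditure multiplier = 1/(1 − c + m) = 1/(1 − 0.75 + 0.11) = 1/0.36 ≈ 2.778.
ΔG contributes k·ΔG = (+€133 million) / 0.36 ≈ +€369.4 million.
ΔT of −€217 million changes first-round spending by −c·ΔT = +€162.75 million, contributing k·(−c·ΔT) = (+€162.75 million) / 0.36 ≈ +€452.1 million.
Net ΔY = k(ΔG − c·ΔT) = (+€295.75 million) / 0.36 ≈ +€821.5 million.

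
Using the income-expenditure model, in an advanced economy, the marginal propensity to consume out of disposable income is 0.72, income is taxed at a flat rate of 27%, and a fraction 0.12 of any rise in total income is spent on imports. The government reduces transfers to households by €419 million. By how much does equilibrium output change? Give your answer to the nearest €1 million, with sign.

−€508 million

The transfer change shifts disposable income by −€419 million, so first-round consumption changes by c·ΔTR = 0.72 × (−€419 million) = −€301.68 million.
Expenditure multiplier = 1/(1 − c(1−t) + m) = 1/(1 − 0.72×0.73 + 0.12) = 1/0.5944 ≈ 1.682.
The transfer multiplier is c × k ≈ 1.211, so ΔY = k × (c·ΔTR) = (−€301.68 million) / 0.5944 ≈ −€508 million.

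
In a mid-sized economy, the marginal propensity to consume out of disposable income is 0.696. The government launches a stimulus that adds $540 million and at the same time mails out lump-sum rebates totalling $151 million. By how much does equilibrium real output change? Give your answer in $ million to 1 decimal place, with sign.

+$2,122.0 million

Expenditure multiplier = 1/(1 − MPC) = 1/(1 − 0.696) = 1/0.304 ≈ 3.289.
ΔG contributes k·ΔG = (+$540 million) / 0.304 ≈ +$1,776.3 million.
ΔT of −$151 million changes first-round spending by −c·ΔT = +$105.096 million, contributing k·(−c·ΔT) = (+$105.096 million) / 0.304 ≈ +$345.7 million.
Net ΔY = k(ΔG − c·ΔT) = (+$645.096 million) / 0.304 ≈ +$2,122 million.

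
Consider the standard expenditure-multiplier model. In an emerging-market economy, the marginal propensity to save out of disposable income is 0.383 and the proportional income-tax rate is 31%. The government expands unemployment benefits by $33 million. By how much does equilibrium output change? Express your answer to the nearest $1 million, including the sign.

+$35 million

MPC = 1 − MPS = 1 − 0.383 = 0.617.
The transfer change shifts disposable income by +$33 million, so first-round consumption changes by c·ΔTR = 0.617 × (+$33 million) = +$20.361 million.
Expenditure multiplier = 1/(1 − c(1−t)) = 1/(1 − 0.617×0.69) = 1/0.57427 ≈ 1.741.
The transfer multiplier is c × k ≈ 1.074, so ΔY = k × (c·ΔTR) = (+$20.361 million) / 0.57427 ≈ +$35 million.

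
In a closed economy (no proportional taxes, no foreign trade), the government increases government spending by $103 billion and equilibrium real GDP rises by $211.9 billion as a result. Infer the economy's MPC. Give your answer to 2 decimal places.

Implied spending multiplier k = ΔY/ΔG = 211.9/103 ≈ 2.0573.
Since k = 1/(1 − MPC), MPC = 1 − 1/k = 1 − ΔG/ΔY = 1 − 103/211.9 ≈ 0.51.

0.51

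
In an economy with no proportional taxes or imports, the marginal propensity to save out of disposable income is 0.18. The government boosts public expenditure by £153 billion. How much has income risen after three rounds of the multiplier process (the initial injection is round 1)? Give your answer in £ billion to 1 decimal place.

£381.3 billion

MPC = 1 − MPS = 1 − 0.18 = 0.82.
Round 1 adds ΔG = £153 billion; each later round is MPC = 0.82 times the previous.
After 3 rounds: 153 + 125.46 + 102.8772 = ΔG·(1 − c^3)/(1 − c) = 153 × (1 − 0.551368)/0.18 ≈ £381.3 billion.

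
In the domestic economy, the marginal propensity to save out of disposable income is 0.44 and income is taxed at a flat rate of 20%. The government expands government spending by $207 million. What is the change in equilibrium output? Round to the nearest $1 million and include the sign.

MPC = 1 − MPS = 1 − 0.44 = 0.56.
Spending multiplier = 1/(1 − c(1−t)) = 1/(1 − 0.56×0.8) = 1/0.552 ≈ 1.812.
ΔY = k × ΔG = (+$207 million) / 0.552 = +$375 million.

+$375 million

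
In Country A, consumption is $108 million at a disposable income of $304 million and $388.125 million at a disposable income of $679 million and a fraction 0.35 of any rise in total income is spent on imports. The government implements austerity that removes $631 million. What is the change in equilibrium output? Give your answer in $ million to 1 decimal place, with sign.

MPC = ΔC/ΔYd = (388.125 − 108)/(679 − 304) = 280.125/375 = 0.747.
Expenditure multiplier = 1/(1 − c + m) = 1/(1 − 0.747 + 0.35) = 1/0.603 ≈ 1.658.
ΔY = k × ΔG = (−$631 million) / 0.603 ≈ −$1,046.4 million.

−$1,046.4 million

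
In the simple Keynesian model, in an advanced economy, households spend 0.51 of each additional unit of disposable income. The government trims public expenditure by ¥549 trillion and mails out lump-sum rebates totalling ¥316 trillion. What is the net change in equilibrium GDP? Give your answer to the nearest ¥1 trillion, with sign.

Expenditure multiplier = 1/(1 − MPC) = 1/(1 − 0.51) = 1/0.49 ≈ 2.041.
ΔG contributes k·ΔG = (−¥549 trillion) / 0.49 ≈ −¥1,120.4 trillion.
ΔT of −¥316 trillion changes first-round spending by −c·ΔT = +¥161.16 trillion, contributing k·(−c·ΔT) = (+¥161.16 trillion) / 0.49 ≈ +¥328.9 trillion.
Net ΔY = k(ΔG − c·ΔT) = (−¥387.84 trillion) / 0.49 ≈ −¥792 trillion.

−¥792 trillion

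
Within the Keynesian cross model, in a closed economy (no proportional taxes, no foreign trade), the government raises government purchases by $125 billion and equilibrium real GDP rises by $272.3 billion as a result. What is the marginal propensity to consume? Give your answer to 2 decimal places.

Implied spending multiplier k = ΔY/ΔG = 272.3/125 = 2.1784.
Since k = 1/(1 − MPC), MPC = 1 − 1/k = 1 − ΔG/ΔY = 1 − 125/272.3 ≈ 0.54.

0.54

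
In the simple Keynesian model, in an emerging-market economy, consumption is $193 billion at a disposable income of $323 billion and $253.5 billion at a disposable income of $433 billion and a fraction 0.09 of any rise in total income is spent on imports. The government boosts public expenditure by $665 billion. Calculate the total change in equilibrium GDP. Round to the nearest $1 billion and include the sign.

+$1,231 billion

MPC = ΔC/ΔYd = (253.5 − 193)/(433 − 323) = 60.5/110 = 0.55.
Expenditure multiplier = 1/(1 − c + m) = 1/(1 − 0.55 + 0.09) = 1/0.54 ≈ 1.852.
ΔY = k × ΔG = (+$665 billion) / 0.54 ≈ +$1,231 billion.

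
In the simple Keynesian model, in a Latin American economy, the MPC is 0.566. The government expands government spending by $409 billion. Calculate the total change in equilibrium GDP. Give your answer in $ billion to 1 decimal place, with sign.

Government-spending multiplier = 1/(1 − MPC) = 1/(1 − 0.566) = 1/0.434 ≈ 2.304.
ΔY = k × ΔG = (+$409 billion) / 0.434 ≈ +$942.4 billion.

+$942.4 billion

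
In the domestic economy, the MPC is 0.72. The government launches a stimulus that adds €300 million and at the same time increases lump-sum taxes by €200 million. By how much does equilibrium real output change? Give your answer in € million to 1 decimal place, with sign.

+€557.1 million

Expenditure multiplier = 1/(1 − MPC) = 1/(1 − 0.72) = 1/0.28 ≈ 3.571.
ΔG contributes k·ΔG = (+€300 million) / 0.28 ≈ +€1,071.4 million.
ΔT of +€200 million changes first-round spending by −c·ΔT = −€144 million, contributing k·(−c·ΔT) = (−€144 million) / 0.28 ≈ −€514.3 million.
Net ΔY = k(ΔG − c·ΔT) = (+€156 million) / 0.28 ≈ +€557.1 million.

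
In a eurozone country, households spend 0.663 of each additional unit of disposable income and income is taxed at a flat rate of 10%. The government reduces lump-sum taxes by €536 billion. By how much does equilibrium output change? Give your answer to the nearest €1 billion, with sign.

A lump-sum tax change of −€536 billion shifts disposable income by +€536 billion; first-round consumption changes by −c × ΔT = −0.663 × (−€536 billion) = +€355.368 billion.
Expenditure multiplier = 1/(1 − c(1−t)) = 1/(1 − 0.663×0.9) = 1/0.4033 ≈ 2.48.
The tax multiplier is −c × k ≈ −1.644, so ΔY = k × (−c·ΔT) = (+€355.368 billion) / 0.4033 ≈ +€881 billion.

+€881 billion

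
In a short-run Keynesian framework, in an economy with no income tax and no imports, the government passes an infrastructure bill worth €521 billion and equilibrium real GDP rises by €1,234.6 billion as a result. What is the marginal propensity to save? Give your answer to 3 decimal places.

Implied spending multiplier k = ΔY/ΔG = 1,234.6/521 ≈ 2.3697.
Since k = 1/(1 − MPC), MPC = 1 − 1/k = 1 − ΔG/ΔY = 1 − 521/1,234.6 ≈ 0.578.
MPS = 1 − MPC = 0.422.

0.422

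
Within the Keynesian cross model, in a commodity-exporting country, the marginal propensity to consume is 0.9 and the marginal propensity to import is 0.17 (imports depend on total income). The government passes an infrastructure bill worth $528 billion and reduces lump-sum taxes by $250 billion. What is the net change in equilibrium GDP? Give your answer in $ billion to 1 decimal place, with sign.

+$2,788.9 billion

Expenditure multiplier = 1/(1 − c + m) = 1/(1 − 0.9 + 0.17) = 1/0.27 ≈ 3.704.
ΔG contributes k·ΔG = (+$528 billion) / 0.27 ≈ +$1,955.6 billion.
ΔT of −$250 billion changes first-round spending by −c·ΔT = +$225 billion, contributing k·(−c·ΔT) = (+$225 billion) / 0.27 ≈ +$833.3 billion.
Net ΔY = k(ΔG − c·ΔT) = (+$753 billion) / 0.27 ≈ +$2,788.9 billion.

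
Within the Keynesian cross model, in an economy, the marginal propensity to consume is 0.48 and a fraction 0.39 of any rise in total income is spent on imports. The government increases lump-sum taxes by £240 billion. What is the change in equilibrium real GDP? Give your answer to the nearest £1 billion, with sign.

−£127 billion

A lump-sum tax change of +£240 billion shifts disposable income by −£240 billion; first-round consumption changes by −c × ΔT = −0.48 × (+£240 billion) = −£115.2 billion.
Expenditure multiplier = 1/(1 − c + m) = 1/(1 − 0.48 + 0.39) = 1/0.91 ≈ 1.099.
The tax multiplier is −c × k ≈ −0.527, so ΔY = k × (−c·ΔT) = (−£115.2 billion) / 0.91 ≈ −£127 billion.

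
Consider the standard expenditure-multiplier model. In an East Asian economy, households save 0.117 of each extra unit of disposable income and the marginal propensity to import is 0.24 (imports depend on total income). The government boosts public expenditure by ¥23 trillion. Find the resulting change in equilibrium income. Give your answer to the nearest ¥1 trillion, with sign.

+¥64 trillion

MPC = 1 − MPS = 1 − 0.117 = 0.883.
Spending multiplier = 1/(1 − c + m) = 1/(1 − 0.883 + 0.24) = 1/0.357 ≈ 2.801.
ΔY = k × ΔG = (+¥23 trillion) / 0.357 ≈ +¥64 trillion.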